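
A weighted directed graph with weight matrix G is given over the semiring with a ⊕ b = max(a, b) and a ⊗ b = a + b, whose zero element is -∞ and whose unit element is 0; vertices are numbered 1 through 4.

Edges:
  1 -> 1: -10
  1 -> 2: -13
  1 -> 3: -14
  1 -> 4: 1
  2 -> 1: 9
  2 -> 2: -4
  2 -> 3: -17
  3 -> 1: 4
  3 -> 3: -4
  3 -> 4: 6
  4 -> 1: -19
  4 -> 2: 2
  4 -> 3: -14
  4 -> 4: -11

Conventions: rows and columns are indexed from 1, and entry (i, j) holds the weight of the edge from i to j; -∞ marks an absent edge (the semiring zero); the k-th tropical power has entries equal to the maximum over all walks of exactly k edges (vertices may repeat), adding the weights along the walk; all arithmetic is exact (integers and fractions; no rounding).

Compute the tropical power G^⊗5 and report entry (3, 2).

G^⊗2:
  [-4, 3, -13, -8]
  [5, -4, -5, 10]
  [0, 8, -8, 5]
  [11, -2, -15, -8]
G^⊗3:
  [12, -1, -14, -3]
  [5, 12, -4, 6]
  [17, 7, -9, 1]
  [7, -2, -3, 12]
G^⊗4:
  [8, -1, -2, 13]
  [21, 8, -5, 6]
  [16, 4, 3, 18]
  [7, 14, -2, 8]
G^⊗5:
  [8, 15, -1, 9]
  [17, 8, 7, 22]
  [13, 20, 4, 17]
  [23, 10, -3, 8]
Key observation: the optimum is the walk 3->4->2->1->4->2, with weight 6 + 2 + 9 + 1 + 2 = 20.
Optimal value attained by: walk 3->4->2->1->4->2.
Answer: (G^⊗5)[3][2] = 20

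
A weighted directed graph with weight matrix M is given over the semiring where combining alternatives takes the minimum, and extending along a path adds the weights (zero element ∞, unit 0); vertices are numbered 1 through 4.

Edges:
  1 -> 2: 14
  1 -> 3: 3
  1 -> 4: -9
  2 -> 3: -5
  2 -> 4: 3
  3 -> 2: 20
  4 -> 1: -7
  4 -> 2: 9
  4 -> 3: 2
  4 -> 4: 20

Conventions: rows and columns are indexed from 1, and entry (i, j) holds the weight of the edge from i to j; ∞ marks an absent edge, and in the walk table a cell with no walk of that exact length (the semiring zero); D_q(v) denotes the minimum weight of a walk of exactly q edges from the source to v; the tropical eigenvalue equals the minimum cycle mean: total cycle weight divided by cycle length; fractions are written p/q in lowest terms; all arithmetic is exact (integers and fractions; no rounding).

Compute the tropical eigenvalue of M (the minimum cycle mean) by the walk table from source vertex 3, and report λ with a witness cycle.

q=0: [∞, ∞, 0, ∞]
q=1: [∞, 20, ∞, ∞]
q=2: [∞, ∞, 15, 23]
q=3: [16, 32, 25, 43]
q=4: [36, 30, 19, 7]
Optimal cycle mean attained by: cycle 1->4->1, total (-9) + (-7), length 2.
Answer: λ = -8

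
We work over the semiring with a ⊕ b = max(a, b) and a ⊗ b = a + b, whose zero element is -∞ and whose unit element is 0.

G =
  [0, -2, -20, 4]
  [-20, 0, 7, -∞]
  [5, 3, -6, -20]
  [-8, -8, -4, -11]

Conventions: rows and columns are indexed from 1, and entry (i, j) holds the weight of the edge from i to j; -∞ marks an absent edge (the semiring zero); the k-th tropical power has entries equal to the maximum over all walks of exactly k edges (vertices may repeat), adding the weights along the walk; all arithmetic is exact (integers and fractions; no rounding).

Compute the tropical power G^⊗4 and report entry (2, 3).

G^⊗2:
  [0, -2, 5, 4]
  [12, 10, 7, -13]
  [5, 3, 10, 9]
  [1, -1, -1, -4]
G^⊗3:
  [10, 8, 5, 4]
  [12, 10, 17, 16]
  [15, 13, 10, 9]
  [4, 2, 6, 5]
G^⊗4:
  [10, 8, 15, 14]
  [22, 20, 17, 16]
  [15, 13, 20, 19]
  [11, 9, 9, 8]
Key observation: the optimum is the walk 2->2->3->2->3, with weight 0 + 7 + 3 + 7 = 17.
Optimal value attained by: walk 2->2->3->2->3.
Answer: (G^⊗4)[2][3] = 17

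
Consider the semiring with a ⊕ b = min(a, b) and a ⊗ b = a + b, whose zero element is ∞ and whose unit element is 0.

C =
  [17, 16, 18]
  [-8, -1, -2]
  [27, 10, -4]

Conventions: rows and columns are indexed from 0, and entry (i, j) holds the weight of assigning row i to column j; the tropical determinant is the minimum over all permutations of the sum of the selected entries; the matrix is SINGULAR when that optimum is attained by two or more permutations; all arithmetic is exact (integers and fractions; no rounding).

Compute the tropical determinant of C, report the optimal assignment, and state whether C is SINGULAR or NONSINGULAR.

σ = (0, 1, 2): 17 + (-1) + (-4) = 12
σ = (0, 2, 1): 17 + (-2) + 10 = 25
σ = (1, 0, 2): 16 + (-8) + (-4) = 4
σ = (1, 2, 0): 16 + (-2) + 27 = 41
σ = (2, 0, 1): 18 + (-8) + 10 = 20
σ = (2, 1, 0): 18 + (-1) + 27 = 44
Optimal value attained by: σ = (1, 0, 2).
Answer: det⊕(C) = 4; verdict: NONSINGULAR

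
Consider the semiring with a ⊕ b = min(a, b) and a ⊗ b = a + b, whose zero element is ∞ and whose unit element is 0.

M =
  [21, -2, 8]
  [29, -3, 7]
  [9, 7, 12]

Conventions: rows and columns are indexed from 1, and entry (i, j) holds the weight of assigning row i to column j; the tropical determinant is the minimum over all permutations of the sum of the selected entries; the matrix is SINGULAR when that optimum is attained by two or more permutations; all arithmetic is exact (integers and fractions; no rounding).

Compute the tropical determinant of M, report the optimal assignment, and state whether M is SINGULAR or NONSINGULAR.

σ = (1, 2, 3): 21 + (-3) + 12 = 30
σ = (1, 3, 2): 21 + 7 + 7 = 35
σ = (2, 1, 3): (-2) + 29 + 12 = 39
σ = (2, 3, 1): (-2) + 7 + 9 = 14
σ = (3, 1, 2): 8 + 29 + 7 = 44
σ = (3, 2, 1): 8 + (-3) + 9 = 14
Optimal value attained by: σ = (2, 3, 1).
Answer: det⊕(M) = 14; verdict: SINGULAR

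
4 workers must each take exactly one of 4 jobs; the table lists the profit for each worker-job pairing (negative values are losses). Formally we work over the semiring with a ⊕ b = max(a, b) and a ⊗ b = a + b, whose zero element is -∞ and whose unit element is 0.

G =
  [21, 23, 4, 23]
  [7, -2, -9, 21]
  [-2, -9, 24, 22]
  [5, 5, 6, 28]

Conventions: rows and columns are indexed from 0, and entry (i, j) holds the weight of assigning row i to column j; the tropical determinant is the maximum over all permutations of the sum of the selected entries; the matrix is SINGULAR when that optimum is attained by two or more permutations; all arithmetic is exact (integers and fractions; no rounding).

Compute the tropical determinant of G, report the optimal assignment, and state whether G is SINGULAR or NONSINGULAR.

σ = (0, 1, 2, 3): 21 + (-2) + 24 + 28 = 71
σ = (0, 1, 3, 2): 21 + (-2) + 22 + 6 = 47
σ = (0, 2, 1, 3): 21 + (-9) + (-9) + 28 = 31
σ = (0, 2, 3, 1): 21 + (-9) + 22 + 5 = 39
σ = (0, 3, 1, 2): 21 + 21 + (-9) + 6 = 39
σ = (0, 3, 2, 1): 21 + 21 + 24 + 5 = 71
σ = (1, 0, 2, 3): 23 + 7 + 24 + 28 = 82
σ = (1, 0, 3, 2): 23 + 7 + 22 + 6 = 58
σ = (1, 2, 0, 3): 23 + (-9) + (-2) + 28 = 40
σ = (1, 2, 3, 0): 23 + (-9) + 22 + 5 = 41
σ = (1, 3, 0, 2): 23 + 21 + (-2) + 6 = 48
σ = (1, 3, 2, 0): 23 + 21 + 24 + 5 = 73
σ = (2, 0, 1, 3): 4 + 7 + (-9) + 28 = 30
σ = (2, 0, 3, 1): 4 + 7 + 22 + 5 = 38
σ = (2, 1, 0, 3): 4 + (-2) + (-2) + 28 = 28
σ = (2, 1, 3, 0): 4 + (-2) + 22 + 5 = 29
σ = (2, 3, 0, 1): 4 + 21 + (-2) + 5 = 28
σ = (2, 3, 1, 0): 4 + 21 + (-9) + 5 = 21
σ = (3, 0, 1, 2): 23 + 7 + (-9) + 6 = 27
σ = (3, 0, 2, 1): 23 + 7 + 24 + 5 = 59
σ = (3, 1, 0, 2): 23 + (-2) + (-2) + 6 = 25
σ = (3, 1, 2, 0): 23 + (-2) + 24 + 5 = 50
σ = (3, 2, 0, 1): 23 + (-9) + (-2) + 5 = 17
σ = (3, 2, 1, 0): 23 + (-9) + (-9) + 5 = 10
Optimal value attained by: σ = (1, 0, 2, 3).
Answer: det⊕(G) = 82; verdict: NONSINGULAR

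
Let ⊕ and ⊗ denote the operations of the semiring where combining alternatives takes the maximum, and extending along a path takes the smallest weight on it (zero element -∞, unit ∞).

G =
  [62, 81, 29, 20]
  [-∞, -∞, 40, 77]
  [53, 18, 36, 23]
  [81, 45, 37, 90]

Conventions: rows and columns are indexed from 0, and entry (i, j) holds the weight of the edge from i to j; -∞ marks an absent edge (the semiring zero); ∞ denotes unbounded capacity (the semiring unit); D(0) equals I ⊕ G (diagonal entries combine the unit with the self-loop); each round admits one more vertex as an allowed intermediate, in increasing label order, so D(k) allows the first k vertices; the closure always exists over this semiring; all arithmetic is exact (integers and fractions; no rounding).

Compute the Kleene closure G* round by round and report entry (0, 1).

D(0):
  [∞, 81, 29, 20]
  [-∞, ∞, 40, 77]
  [53, 18, ∞, 23]
  [81, 45, 37, ∞]
D(1):
  [∞, 81, 29, 20]
  [-∞, ∞, 40, 77]
  [53, 53, ∞, 23]
  [81, 81, 37, ∞]
D(2):
  [∞, 81, 40, 77]
  [-∞, ∞, 40, 77]
  [53, 53, ∞, 53]
  [81, 81, 40, ∞]
D(3):
  [∞, 81, 40, 77]
  [40, ∞, 40, 77]
  [53, 53, ∞, 53]
  [81, 81, 40, ∞]
D(4):
  [∞, 81, 40, 77]
  [77, ∞, 40, 77]
  [53, 53, ∞, 53]
  [81, 81, 40, ∞]
Answer: G*[0][1] = 81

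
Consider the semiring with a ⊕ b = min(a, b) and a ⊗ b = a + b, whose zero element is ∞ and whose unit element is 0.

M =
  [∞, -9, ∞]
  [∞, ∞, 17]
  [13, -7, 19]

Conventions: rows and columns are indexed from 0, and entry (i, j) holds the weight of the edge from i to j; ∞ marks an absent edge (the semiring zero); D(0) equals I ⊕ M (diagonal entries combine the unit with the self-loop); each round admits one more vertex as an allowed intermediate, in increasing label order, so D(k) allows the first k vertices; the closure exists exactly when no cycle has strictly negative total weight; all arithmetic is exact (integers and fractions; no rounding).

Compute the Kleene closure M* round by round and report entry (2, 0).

D(0):
  [0, -9, ∞]
  [∞, 0, 17]
  [13, -7, 0]
D(1):
  [0, -9, ∞]
  [∞, 0, 17]
  [13, -7, 0]
D(2):
  [0, -9, 8]
  [∞, 0, 17]
  [13, -7, 0]
D(3):
  [0, -9, 8]
  [30, 0, 17]
  [13, -7, 0]
Answer: M*[2][0] = 13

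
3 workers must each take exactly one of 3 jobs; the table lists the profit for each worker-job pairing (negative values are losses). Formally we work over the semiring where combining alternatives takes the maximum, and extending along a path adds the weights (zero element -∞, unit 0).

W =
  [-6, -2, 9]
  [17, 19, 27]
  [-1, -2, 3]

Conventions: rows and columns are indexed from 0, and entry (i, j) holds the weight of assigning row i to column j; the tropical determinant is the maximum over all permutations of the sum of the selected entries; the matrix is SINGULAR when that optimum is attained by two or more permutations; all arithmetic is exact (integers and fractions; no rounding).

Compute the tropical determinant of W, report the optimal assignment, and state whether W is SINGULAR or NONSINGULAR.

σ = (0, 1, 2): (-6) + 19 + 3 = 16
σ = (0, 2, 1): (-6) + 27 + (-2) = 19
σ = (1, 0, 2): (-2) + 17 + 3 = 18
σ = (1, 2, 0): (-2) + 27 + (-1) = 24
σ = (2, 0, 1): 9 + 17 + (-2) = 24
σ = (2, 1, 0): 9 + 19 + (-1) = 27
Optimal value attained by: σ = (2, 1, 0).
Answer: det⊕(W) = 27; verdict: NONSINGULAR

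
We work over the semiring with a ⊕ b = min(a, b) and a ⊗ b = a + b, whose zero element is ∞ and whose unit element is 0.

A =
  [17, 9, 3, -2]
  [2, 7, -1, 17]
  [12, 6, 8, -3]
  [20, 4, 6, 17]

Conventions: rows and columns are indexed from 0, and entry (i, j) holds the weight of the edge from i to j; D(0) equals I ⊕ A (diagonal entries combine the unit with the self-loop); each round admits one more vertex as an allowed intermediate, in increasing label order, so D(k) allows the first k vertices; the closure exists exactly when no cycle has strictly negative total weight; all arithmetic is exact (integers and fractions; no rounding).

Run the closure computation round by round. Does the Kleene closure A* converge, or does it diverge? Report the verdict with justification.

D(0):
  [0, 9, 3, -2]
  [2, 0, -1, 17]
  [12, 6, 0, -3]
  [20, 4, 6, 0]
D(1):
  [0, 9, 3, -2]
  [2, 0, -1, 0]
  [12, 6, 0, -3]
  [20, 4, 6, 0]
D(2):
  [0, 9, 3, -2]
  [2, 0, -1, 0]
  [8, 6, 0, -3]
  [6, 4, 3, 0]
D(3):
  [0, 9, 3, -2]
  [2, 0, -1, -4]
  [8, 6, 0, -3]
  [6, 4, 3, 0]
D(4):
  [0, 2, 1, -2]
  [2, 0, -1, -4]
  [3, 1, 0, -3]
  [6, 4, 3, 0]
Key observation: every diagonal entry stays at the unit through all rounds, so no improving cycle exists.
Answer: CONVERGES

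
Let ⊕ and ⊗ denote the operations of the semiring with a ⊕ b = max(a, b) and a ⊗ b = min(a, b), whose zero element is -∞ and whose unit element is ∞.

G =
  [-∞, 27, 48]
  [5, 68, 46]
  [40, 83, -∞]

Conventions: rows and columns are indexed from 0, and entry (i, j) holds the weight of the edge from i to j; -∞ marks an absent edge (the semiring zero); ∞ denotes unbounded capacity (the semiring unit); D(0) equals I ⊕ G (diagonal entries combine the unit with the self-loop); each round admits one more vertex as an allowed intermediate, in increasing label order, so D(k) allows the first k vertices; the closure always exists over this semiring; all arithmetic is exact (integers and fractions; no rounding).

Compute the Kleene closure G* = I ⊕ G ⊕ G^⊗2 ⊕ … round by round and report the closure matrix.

D(0):
  [∞, 27, 48]
  [5, ∞, 46]
  [40, 83, ∞]
D(1):
  [∞, 27, 48]
  [5, ∞, 46]
  [40, 83, ∞]
D(2):
  [∞, 27, 48]
  [5, ∞, 46]
  [40, 83, ∞]
D(3):
  [∞, 48, 48]
  [40, ∞, 46]
  [40, 83, ∞]
Answer: G* = [[∞, 48, 48], [40, ∞, 46], [40, 83, ∞]]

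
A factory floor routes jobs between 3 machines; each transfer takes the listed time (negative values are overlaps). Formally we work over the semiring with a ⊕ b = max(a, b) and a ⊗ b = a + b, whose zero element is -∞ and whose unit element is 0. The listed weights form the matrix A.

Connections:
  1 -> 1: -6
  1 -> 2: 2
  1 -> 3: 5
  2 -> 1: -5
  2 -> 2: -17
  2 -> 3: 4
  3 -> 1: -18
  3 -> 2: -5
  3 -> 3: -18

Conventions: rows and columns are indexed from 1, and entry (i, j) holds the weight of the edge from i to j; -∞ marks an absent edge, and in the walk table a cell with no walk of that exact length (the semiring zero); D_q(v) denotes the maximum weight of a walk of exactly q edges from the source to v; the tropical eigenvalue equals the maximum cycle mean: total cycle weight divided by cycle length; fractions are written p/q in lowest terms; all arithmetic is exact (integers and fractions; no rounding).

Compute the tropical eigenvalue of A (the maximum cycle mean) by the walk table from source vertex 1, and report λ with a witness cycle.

q=0: [0, -∞, -∞]
q=1: [-6, 2, 5]
q=2: [-3, 0, 6]
q=3: [-5, 1, 4]
Optimal cycle mean attained by: cycle 2->3->2, total 4 + (-5), length 2.
Answer: λ = -1/2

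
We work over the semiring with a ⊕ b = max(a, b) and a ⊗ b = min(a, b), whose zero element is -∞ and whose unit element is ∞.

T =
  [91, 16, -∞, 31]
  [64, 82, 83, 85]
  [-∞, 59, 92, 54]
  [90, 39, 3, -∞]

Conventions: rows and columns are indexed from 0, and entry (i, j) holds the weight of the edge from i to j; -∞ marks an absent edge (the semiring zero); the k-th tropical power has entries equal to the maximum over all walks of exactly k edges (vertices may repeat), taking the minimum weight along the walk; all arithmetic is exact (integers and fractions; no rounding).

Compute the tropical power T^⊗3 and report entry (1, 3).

T^⊗2:
  [91, 31, 16, 31]
  [85, 82, 83, 82]
  [59, 59, 92, 59]
  [90, 39, 39, 39]
T^⊗3:
  [91, 31, 31, 31]
  [85, 82, 83, 82]
  [59, 59, 92, 59]
  [90, 39, 39, 39]
Key observation: the optimum is the walk 1->1->1->3, with weight 82 min 82 min 85 = 82.
Optimal value attained by: walk 1->1->1->3.
Answer: (T^⊗3)[1][3] = 82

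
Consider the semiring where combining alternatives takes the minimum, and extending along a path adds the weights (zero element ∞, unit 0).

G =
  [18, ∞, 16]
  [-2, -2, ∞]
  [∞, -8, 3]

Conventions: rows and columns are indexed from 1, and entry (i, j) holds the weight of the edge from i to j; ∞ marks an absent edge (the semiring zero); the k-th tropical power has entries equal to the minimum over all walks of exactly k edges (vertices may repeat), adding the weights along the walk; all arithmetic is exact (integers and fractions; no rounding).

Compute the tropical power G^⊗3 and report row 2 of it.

G^⊗2:
  [36, 8, 19]
  [-4, -4, 14]
  [-10, -10, 6]
G^⊗3:
  [6, 6, 22]
  [-6, -6, 12]
  [-12, -12, 6]
Answer: row 2 of G^⊗3 = [-6, -6, 12]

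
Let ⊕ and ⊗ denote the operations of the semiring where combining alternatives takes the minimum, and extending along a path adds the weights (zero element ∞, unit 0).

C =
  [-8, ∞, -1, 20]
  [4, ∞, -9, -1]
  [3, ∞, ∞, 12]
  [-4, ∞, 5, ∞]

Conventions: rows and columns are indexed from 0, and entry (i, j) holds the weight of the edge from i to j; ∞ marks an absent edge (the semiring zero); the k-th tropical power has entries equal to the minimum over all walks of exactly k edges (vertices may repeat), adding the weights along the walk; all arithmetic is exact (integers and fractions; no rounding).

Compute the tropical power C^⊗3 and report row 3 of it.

C^⊗2:
  [-16, ∞, -9, 11]
  [-6, ∞, 3, 3]
  [-5, ∞, 2, 23]
  [-12, ∞, -5, 16]
C^⊗3:
  [-24, ∞, -17, 3]
  [-14, ∞, -7, 14]
  [-13, ∞, -6, 14]
  [-20, ∞, -13, 7]
Answer: row 3 of C^⊗3 = [-20, ∞, -13, 7]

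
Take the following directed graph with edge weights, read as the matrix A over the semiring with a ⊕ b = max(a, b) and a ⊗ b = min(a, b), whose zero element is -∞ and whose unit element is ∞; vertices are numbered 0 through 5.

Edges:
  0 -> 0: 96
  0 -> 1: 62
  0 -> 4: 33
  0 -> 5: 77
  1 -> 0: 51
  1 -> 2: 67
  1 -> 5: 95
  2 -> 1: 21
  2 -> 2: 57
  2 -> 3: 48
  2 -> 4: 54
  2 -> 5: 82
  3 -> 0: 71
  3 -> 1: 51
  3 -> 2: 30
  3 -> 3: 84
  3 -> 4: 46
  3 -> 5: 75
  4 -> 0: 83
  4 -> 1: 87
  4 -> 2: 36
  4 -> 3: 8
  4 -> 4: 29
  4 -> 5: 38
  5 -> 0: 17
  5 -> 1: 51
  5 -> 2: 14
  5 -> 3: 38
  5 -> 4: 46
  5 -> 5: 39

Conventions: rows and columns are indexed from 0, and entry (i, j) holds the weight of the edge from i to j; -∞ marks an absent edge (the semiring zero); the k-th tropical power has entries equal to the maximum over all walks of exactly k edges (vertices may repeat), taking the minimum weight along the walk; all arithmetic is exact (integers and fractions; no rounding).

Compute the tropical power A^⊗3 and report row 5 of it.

A^⊗2:
  [96, 62, 62, 38, 46, 77]
  [51, 51, 57, 48, 54, 67]
  [54, 54, 57, 48, 54, 57]
  [71, 62, 51, 84, 46, 75]
  [83, 62, 67, 38, 38, 87]
  [51, 46, 51, 38, 39, 51]
A^⊗3:
  [96, 62, 62, 48, 54, 77]
  [54, 54, 57, 48, 54, 57]
  [54, 54, 57, 48, 54, 57]
  [71, 62, 62, 84, 51, 75]
  [83, 62, 62, 48, 54, 77]
  [51, 51, 51, 48, 51, 51]
Answer: row 5 of A^⊗3 = [51, 51, 51, 48, 51, 51]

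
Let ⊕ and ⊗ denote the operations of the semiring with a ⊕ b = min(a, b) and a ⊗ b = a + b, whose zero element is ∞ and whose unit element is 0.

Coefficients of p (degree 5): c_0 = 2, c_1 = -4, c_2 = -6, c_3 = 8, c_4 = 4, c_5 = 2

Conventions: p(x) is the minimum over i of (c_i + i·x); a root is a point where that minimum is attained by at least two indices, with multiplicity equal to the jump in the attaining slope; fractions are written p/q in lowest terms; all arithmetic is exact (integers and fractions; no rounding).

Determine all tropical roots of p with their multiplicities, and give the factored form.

hull edge (i=0, c=2) to (i=1, c=-4): slope -6, span 1
hull edge (i=1, c=-4) to (i=2, c=-6): slope -2, span 1
hull edge (i=2, c=-6) to (i=5, c=2): slope 8/3, span 3
Factored form: p(x) = 2 ⊗ (x ⊕ (-8/3)) ⊗ (x ⊕ (-8/3)) ⊗ (x ⊕ (-8/3)) ⊗ (x ⊕ 2) ⊗ (x ⊕ 6)
Answer: roots = -8/3 (mult 3), 2 (mult 1), 6 (mult 1)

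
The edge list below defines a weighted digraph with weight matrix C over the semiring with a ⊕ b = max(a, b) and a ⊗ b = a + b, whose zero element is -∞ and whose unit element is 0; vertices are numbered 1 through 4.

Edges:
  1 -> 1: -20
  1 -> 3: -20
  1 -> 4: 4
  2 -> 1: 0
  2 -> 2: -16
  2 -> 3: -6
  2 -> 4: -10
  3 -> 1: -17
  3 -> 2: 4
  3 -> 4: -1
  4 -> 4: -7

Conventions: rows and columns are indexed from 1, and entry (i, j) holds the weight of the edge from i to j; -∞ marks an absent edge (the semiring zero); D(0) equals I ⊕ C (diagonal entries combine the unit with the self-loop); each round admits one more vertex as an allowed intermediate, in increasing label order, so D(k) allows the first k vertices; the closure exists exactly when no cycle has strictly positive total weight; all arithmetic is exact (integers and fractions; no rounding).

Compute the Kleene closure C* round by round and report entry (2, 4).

D(0):
  [0, -∞, -20, 4]
  [0, 0, -6, -10]
  [-17, 4, 0, -1]
  [-∞, -∞, -∞, 0]
D(1):
  [0, -∞, -20, 4]
  [0, 0, -6, 4]
  [-17, 4, 0, -1]
  [-∞, -∞, -∞, 0]
D(2):
  [0, -∞, -20, 4]
  [0, 0, -6, 4]
  [4, 4, 0, 8]
  [-∞, -∞, -∞, 0]
D(3):
  [0, -16, -20, 4]
  [0, 0, -6, 4]
  [4, 4, 0, 8]
  [-∞, -∞, -∞, 0]
D(4):
  [0, -16, -20, 4]
  [0, 0, -6, 4]
  [4, 4, 0, 8]
  [-∞, -∞, -∞, 0]
Answer: C*[2][4] = 4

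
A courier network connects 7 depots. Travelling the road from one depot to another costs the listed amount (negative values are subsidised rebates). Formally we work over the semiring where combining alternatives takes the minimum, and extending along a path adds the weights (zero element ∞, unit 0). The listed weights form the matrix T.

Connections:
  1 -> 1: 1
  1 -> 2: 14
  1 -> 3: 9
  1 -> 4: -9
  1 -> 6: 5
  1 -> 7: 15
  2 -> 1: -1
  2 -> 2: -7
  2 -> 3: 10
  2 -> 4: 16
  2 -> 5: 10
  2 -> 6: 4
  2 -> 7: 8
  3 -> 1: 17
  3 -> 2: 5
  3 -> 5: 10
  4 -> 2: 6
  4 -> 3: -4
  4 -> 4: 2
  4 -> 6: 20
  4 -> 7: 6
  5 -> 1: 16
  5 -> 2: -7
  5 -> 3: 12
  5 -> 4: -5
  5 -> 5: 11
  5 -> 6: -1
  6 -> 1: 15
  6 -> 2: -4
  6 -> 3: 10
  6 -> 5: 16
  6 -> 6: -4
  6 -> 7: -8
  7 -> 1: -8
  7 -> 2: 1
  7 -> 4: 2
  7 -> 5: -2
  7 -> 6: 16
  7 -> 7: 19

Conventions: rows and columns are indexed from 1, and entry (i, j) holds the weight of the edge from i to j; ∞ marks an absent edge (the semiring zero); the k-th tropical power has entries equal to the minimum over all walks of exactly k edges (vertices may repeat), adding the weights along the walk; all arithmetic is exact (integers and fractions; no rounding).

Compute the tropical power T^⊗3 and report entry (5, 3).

T^⊗2:
  [2, -3, -13, -8, 13, 1, -3]
  [-8, -14, 3, -10, 3, -3, -4]
  [4, -2, 15, 5, 15, 9, 13]
  [-2, -1, -2, 4, 4, 10, 8]
  [-8, -14, -9, -3, 3, -5, -9]
  [-16, -11, 6, -6, -10, -8, -12]
  [-7, -9, -2, -17, 9, -3, 7]
T^⊗3:
  [-11, -10, -12, -7, -5, -3, -7]
  [-15, -21, -14, -17, -6, -10, -11]
  [-3, -9, 1, -5, 8, 2, 1]
  [-2, -8, 0, -11, 6, 3, 2]
  [-17, -21, -7, -17, -11, -10, -13]
  [-20, -18, -10, -25, -14, -12, -16]
  [-10, -16, -21, -16, 1, -7, -11]
Key observation: the optimum is the walk 5->4->4->3, with weight (-5) + 2 + (-4) = -7.
Optimal value attained by: walk 5->4->4->3.
Answer: (T^⊗3)[5][3] = -7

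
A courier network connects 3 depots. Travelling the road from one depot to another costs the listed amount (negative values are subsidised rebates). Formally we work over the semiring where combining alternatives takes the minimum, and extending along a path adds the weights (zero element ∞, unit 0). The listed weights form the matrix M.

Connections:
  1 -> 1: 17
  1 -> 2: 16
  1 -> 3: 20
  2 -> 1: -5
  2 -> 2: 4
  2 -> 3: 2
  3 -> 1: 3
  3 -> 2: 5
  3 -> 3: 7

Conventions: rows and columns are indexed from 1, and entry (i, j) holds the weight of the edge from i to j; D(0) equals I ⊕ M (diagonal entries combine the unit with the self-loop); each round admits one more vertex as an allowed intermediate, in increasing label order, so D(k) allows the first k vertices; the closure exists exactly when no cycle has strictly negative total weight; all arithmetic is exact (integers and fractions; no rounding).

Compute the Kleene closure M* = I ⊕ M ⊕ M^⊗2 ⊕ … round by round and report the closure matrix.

D(0):
  [0, 16, 20]
  [-5, 0, 2]
  [3, 5, 0]
D(1):
  [0, 16, 20]
  [-5, 0, 2]
  [3, 5, 0]
D(2):
  [0, 16, 18]
  [-5, 0, 2]
  [0, 5, 0]
D(3):
  [0, 16, 18]
  [-5, 0, 2]
  [0, 5, 0]
Answer: M* = [[0, 16, 18], [-5, 0, 2], [0, 5, 0]]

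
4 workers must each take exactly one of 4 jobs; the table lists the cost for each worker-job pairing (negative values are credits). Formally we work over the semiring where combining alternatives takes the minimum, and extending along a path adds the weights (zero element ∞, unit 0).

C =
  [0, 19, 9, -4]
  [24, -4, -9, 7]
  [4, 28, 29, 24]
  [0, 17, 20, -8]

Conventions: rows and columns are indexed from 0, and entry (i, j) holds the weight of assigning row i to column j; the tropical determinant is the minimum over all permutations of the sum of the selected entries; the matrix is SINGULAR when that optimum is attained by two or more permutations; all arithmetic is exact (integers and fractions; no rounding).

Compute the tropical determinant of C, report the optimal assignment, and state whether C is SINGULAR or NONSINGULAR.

σ = (0, 1, 2, 3): 0 + (-4) + 29 + (-8) = 17
σ = (0, 1, 3, 2): 0 + (-4) + 24 + 20 = 40
σ = (0, 2, 1, 3): 0 + (-9) + 28 + (-8) = 11
σ = (0, 2, 3, 1): 0 + (-9) + 24 + 17 = 32
σ = (0, 3, 1, 2): 0 + 7 + 28 + 20 = 55
σ = (0, 3, 2, 1): 0 + 7 + 29 + 17 = 53
σ = (1, 0, 2, 3): 19 + 24 + 29 + (-8) = 64
σ = (1, 0, 3, 2): 19 + 24 + 24 + 20 = 87
σ = (1, 2, 0, 3): 19 + (-9) + 4 + (-8) = 6
σ = (1, 2, 3, 0): 19 + (-9) + 24 + 0 = 34
σ = (1, 3, 0, 2): 19 + 7 + 4 + 20 = 50
σ = (1, 3, 2, 0): 19 + 7 + 29 + 0 = 55
σ = (2, 0, 1, 3): 9 + 24 + 28 + (-8) = 53
σ = (2, 0, 3, 1): 9 + 24 + 24 + 17 = 74
σ = (2, 1, 0, 3): 9 + (-4) + 4 + (-8) = 1
σ = (2, 1, 3, 0): 9 + (-4) + 24 + 0 = 29
σ = (2, 3, 0, 1): 9 + 7 + 4 + 17 = 37
σ = (2, 3, 1, 0): 9 + 7 + 28 + 0 = 44
σ = (3, 0, 1, 2): (-4) + 24 + 28 + 20 = 68
σ = (3, 0, 2, 1): (-4) + 24 + 29 + 17 = 66
σ = (3, 1, 0, 2): (-4) + (-4) + 4 + 20 = 16
σ = (3, 1, 2, 0): (-4) + (-4) + 29 + 0 = 21
σ = (3, 2, 0, 1): (-4) + (-9) + 4 + 17 = 8
σ = (3, 2, 1, 0): (-4) + (-9) + 28 + 0 = 15
Optimal value attained by: σ = (2, 1, 0, 3).
Answer: det⊕(C) = 1; verdict: NONSINGULAR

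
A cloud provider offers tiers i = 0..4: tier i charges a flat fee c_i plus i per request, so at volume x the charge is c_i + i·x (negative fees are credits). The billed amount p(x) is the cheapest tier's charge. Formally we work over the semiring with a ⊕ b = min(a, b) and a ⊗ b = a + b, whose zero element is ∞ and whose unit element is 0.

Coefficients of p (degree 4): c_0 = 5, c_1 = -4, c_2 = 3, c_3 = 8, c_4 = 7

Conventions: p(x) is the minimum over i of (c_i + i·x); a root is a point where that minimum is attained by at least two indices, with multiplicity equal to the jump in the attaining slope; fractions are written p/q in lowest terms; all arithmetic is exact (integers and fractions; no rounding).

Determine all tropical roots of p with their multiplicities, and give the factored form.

hull edge (i=0, c=5) to (i=1, c=-4): slope -9, span 1
hull edge (i=1, c=-4) to (i=4, c=7): slope 11/3, span 3
Factored form: p(x) = 7 ⊗ (x ⊕ (-11/3)) ⊗ (x ⊕ (-11/3)) ⊗ (x ⊕ (-11/3)) ⊗ (x ⊕ 9)
Answer: roots = -11/3 (mult 3), 9 (mult 1)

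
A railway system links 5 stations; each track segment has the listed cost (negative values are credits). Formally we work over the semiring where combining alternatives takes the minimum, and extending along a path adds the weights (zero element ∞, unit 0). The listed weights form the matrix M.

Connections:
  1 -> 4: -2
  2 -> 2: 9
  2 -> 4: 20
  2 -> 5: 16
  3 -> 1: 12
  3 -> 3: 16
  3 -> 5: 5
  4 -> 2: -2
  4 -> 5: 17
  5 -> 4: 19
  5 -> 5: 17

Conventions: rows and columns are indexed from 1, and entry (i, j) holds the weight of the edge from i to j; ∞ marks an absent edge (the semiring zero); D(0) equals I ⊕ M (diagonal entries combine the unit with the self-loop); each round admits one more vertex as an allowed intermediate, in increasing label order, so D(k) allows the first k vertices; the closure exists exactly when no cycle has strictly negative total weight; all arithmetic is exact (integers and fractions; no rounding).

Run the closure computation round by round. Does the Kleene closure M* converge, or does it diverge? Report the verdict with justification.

D(0):
  [0, ∞, ∞, -2, ∞]
  [∞, 0, ∞, 20, 16]
  [12, ∞, 0, ∞, 5]
  [∞, -2, ∞, 0, 17]
  [∞, ∞, ∞, 19, 0]
D(1):
  [0, ∞, ∞, -2, ∞]
  [∞, 0, ∞, 20, 16]
  [12, ∞, 0, 10, 5]
  [∞, -2, ∞, 0, 17]
  [∞, ∞, ∞, 19, 0]
D(2):
  [0, ∞, ∞, -2, ∞]
  [∞, 0, ∞, 20, 16]
  [12, ∞, 0, 10, 5]
  [∞, -2, ∞, 0, 14]
  [∞, ∞, ∞, 19, 0]
D(3):
  [0, ∞, ∞, -2, ∞]
  [∞, 0, ∞, 20, 16]
  [12, ∞, 0, 10, 5]
  [∞, -2, ∞, 0, 14]
  [∞, ∞, ∞, 19, 0]
D(4):
  [0, -4, ∞, -2, 12]
  [∞, 0, ∞, 20, 16]
  [12, 8, 0, 10, 5]
  [∞, -2, ∞, 0, 14]
  [∞, 17, ∞, 19, 0]
D(5):
  [0, -4, ∞, -2, 12]
  [∞, 0, ∞, 20, 16]
  [12, 8, 0, 10, 5]
  [∞, -2, ∞, 0, 14]
  [∞, 17, ∞, 19, 0]
Key observation: every diagonal entry stays at the unit through all rounds, so no improving cycle exists.
Answer: CONVERGES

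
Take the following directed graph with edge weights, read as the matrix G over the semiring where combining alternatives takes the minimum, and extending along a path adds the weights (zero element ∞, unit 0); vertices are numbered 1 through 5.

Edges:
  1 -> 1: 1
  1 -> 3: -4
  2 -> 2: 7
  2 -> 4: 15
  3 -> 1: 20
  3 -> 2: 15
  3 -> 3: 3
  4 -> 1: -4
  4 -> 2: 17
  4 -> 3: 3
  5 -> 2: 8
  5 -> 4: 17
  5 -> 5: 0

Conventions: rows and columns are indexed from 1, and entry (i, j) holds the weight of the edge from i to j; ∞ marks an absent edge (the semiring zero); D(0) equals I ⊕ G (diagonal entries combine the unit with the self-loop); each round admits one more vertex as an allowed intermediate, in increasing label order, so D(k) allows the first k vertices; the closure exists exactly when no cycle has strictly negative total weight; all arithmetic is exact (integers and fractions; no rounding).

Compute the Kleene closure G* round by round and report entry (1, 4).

D(0):
  [0, ∞, -4, ∞, ∞]
  [∞, 0, ∞, 15, ∞]
  [20, 15, 0, ∞, ∞]
  [-4, 17, 3, 0, ∞]
  [∞, 8, ∞, 17, 0]
D(1):
  [0, ∞, -4, ∞, ∞]
  [∞, 0, ∞, 15, ∞]
  [20, 15, 0, ∞, ∞]
  [-4, 17, -8, 0, ∞]
  [∞, 8, ∞, 17, 0]
D(2):
  [0, ∞, -4, ∞, ∞]
  [∞, 0, ∞, 15, ∞]
  [20, 15, 0, 30, ∞]
  [-4, 17, -8, 0, ∞]
  [∞, 8, ∞, 17, 0]
D(3):
  [0, 11, -4, 26, ∞]
  [∞, 0, ∞, 15, ∞]
  [20, 15, 0, 30, ∞]
  [-4, 7, -8, 0, ∞]
  [∞, 8, ∞, 17, 0]
D(4):
  [0, 11, -4, 26, ∞]
  [11, 0, 7, 15, ∞]
  [20, 15, 0, 30, ∞]
  [-4, 7, -8, 0, ∞]
  [13, 8, 9, 17, 0]
D(5):
  [0, 11, -4, 26, ∞]
  [11, 0, 7, 15, ∞]
  [20, 15, 0, 30, ∞]
  [-4, 7, -8, 0, ∞]
  [13, 8, 9, 17, 0]
Answer: G*[1][4] = 26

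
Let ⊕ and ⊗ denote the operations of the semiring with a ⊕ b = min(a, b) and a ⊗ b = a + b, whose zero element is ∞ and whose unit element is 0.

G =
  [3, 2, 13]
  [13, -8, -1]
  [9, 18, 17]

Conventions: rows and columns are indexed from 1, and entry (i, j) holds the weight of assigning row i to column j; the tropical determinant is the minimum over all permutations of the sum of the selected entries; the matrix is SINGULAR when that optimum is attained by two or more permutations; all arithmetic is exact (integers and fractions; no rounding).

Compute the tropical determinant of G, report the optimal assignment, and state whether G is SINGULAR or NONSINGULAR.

σ = (1, 2, 3): 3 + (-8) + 17 = 12
σ = (1, 3, 2): 3 + (-1) + 18 = 20
σ = (2, 1, 3): 2 + 13 + 17 = 32
σ = (2, 3, 1): 2 + (-1) + 9 = 10
σ = (3, 1, 2): 13 + 13 + 18 = 44
σ = (3, 2, 1): 13 + (-8) + 9 = 14
Optimal value attained by: σ = (2, 3, 1).
Answer: det⊕(G) = 10; verdict: NONSINGULAR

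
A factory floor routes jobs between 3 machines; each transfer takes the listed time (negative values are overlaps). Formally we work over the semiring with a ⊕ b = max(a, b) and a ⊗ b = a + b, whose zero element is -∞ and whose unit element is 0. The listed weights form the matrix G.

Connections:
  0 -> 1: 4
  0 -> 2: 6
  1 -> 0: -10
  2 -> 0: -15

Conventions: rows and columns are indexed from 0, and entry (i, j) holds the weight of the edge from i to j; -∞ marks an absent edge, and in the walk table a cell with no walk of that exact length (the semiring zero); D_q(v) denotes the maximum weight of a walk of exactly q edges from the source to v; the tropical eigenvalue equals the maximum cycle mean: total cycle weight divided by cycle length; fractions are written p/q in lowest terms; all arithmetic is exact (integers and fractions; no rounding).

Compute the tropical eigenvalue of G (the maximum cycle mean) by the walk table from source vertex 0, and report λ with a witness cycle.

q=0: [0, -∞, -∞]
q=1: [-∞, 4, 6]
q=2: [-6, -∞, -∞]
q=3: [-∞, -2, 0]
Optimal cycle mean attained by: cycle 0->1->0, total 4 + (-10), length 2.
Answer: λ = -3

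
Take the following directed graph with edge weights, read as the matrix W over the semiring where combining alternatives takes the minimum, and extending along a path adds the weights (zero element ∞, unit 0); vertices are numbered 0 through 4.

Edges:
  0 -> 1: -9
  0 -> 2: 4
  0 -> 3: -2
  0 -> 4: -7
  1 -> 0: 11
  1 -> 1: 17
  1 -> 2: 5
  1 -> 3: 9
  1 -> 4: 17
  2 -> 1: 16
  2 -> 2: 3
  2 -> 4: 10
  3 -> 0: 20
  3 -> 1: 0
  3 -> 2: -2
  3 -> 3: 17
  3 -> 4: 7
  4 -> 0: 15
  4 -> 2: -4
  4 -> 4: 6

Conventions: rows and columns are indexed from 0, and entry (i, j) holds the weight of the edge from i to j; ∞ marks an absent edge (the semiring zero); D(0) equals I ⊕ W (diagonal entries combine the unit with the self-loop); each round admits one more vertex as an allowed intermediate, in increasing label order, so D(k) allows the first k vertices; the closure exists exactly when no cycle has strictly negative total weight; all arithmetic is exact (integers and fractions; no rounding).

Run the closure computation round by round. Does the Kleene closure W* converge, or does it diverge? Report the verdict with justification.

D(0):
  [0, -9, 4, -2, -7]
  [11, 0, 5, 9, 17]
  [∞, 16, 0, ∞, 10]
  [20, 0, -2, 0, 7]
  [15, ∞, -4, ∞, 0]
D(1):
  [0, -9, 4, -2, -7]
  [11, 0, 5, 9, 4]
  [∞, 16, 0, ∞, 10]
  [20, 0, -2, 0, 7]
  [15, 6, -4, 13, 0]
D(2):
  [0, -9, -4, -2, -7]
  [11, 0, 5, 9, 4]
  [27, 16, 0, 25, 10]
  [11, 0, -2, 0, 4]
  [15, 6, -4, 13, 0]
D(3):
  [0, -9, -4, -2, -7]
  [11, 0, 5, 9, 4]
  [27, 16, 0, 25, 10]
  [11, 0, -2, 0, 4]
  [15, 6, -4, 13, 0]
D(4):
  [0, -9, -4, -2, -7]
  [11, 0, 5, 9, 4]
  [27, 16, 0, 25, 10]
  [11, 0, -2, 0, 4]
  [15, 6, -4, 13, 0]
D(5):
  [0, -9, -11, -2, -7]
  [11, 0, 0, 9, 4]
  [25, 16, 0, 23, 10]
  [11, 0, -2, 0, 4]
  [15, 6, -4, 13, 0]
Key observation: every diagonal entry stays at the unit through all rounds, so no improving cycle exists.
Answer: CONVERGES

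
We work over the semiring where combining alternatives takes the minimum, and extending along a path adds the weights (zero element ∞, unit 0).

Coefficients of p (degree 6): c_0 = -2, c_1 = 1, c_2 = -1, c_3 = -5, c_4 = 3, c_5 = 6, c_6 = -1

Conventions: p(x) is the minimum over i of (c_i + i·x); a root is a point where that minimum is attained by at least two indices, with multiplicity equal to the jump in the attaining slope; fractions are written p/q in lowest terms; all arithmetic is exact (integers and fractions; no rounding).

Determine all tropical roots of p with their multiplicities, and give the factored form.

hull edge (i=0, c=-2) to (i=3, c=-5): slope -1, span 3
hull edge (i=3, c=-5) to (i=6, c=-1): slope 4/3, span 3
Factored form: p(x) = -1 ⊗ (x ⊕ (-4/3)) ⊗ (x ⊕ (-4/3)) ⊗ (x ⊕ (-4/3)) ⊗ (x ⊕ 1) ⊗ (x ⊕ 1) ⊗ (x ⊕ 1)
Answer: roots = -4/3 (mult 3), 1 (mult 3)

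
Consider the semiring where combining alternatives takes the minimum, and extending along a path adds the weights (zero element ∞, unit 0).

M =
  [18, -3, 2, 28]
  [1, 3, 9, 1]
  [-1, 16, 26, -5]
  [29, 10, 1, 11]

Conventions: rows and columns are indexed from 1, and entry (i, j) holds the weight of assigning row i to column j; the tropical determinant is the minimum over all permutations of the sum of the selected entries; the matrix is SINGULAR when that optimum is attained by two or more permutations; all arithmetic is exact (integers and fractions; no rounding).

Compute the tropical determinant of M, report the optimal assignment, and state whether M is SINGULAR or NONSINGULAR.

σ = (1, 2, 3, 4): 18 + 3 + 26 + 11 = 58
σ = (1, 2, 4, 3): 18 + 3 + (-5) + 1 = 17
σ = (1, 3, 2, 4): 18 + 9 + 16 + 11 = 54
σ = (1, 3, 4, 2): 18 + 9 + (-5) + 10 = 32
σ = (1, 4, 2, 3): 18 + 1 + 16 + 1 = 36
σ = (1, 4, 3, 2): 18 + 1 + 26 + 10 = 55
σ = (2, 1, 3, 4): (-3) + 1 + 26 + 11 = 35
σ = (2, 1, 4, 3): (-3) + 1 + (-5) + 1 = -6
σ = (2, 3, 1, 4): (-3) + 9 + (-1) + 11 = 16
σ = (2, 3, 4, 1): (-3) + 9 + (-5) + 29 = 30
σ = (2, 4, 1, 3): (-3) + 1 + (-1) + 1 = -2
σ = (2, 4, 3, 1): (-3) + 1 + 26 + 29 = 53
σ = (3, 1, 2, 4): 2 + 1 + 16 + 11 = 30
σ = (3, 1, 4, 2): 2 + 1 + (-5) + 10 = 8
σ = (3, 2, 1, 4): 2 + 3 + (-1) + 11 = 15
σ = (3, 2, 4, 1): 2 + 3 + (-5) + 29 = 29
σ = (3, 4, 1, 2): 2 + 1 + (-1) + 10 = 12
σ = (3, 4, 2, 1): 2 + 1 + 16 + 29 = 48
σ = (4, 1, 2, 3): 28 + 1 + 16 + 1 = 46
σ = (4, 1, 3, 2): 28 + 1 + 26 + 10 = 65
σ = (4, 2, 1, 3): 28 + 3 + (-1) + 1 = 31
σ = (4, 2, 3, 1): 28 + 3 + 26 + 29 = 86
σ = (4, 3, 1, 2): 28 + 9 + (-1) + 10 = 46
σ = (4, 3, 2, 1): 28 + 9 + 16 + 29 = 82
Optimal value attained by: σ = (2, 1, 4, 3).
Answer: det⊕(M) = -6; verdict: NONSINGULAR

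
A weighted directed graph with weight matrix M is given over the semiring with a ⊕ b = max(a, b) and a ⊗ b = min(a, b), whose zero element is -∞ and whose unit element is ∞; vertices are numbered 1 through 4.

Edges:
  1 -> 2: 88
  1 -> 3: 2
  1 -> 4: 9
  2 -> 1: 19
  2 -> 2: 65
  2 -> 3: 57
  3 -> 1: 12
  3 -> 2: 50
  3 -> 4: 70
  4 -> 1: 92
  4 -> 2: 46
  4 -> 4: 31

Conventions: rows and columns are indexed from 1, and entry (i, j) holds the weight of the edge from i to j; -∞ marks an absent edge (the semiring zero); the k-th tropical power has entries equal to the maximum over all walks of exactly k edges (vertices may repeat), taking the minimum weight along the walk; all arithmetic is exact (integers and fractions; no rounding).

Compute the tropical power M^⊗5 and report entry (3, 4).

M^⊗2:
  [19, 65, 57, 9]
  [19, 65, 57, 57]
  [70, 50, 50, 31]
  [31, 88, 46, 31]
M^⊗3:
  [19, 65, 57, 57]
  [57, 65, 57, 57]
  [31, 70, 50, 50]
  [31, 65, 57, 46]
M^⊗4:
  [57, 65, 57, 57]
  [57, 65, 57, 57]
  [50, 65, 57, 50]
  [46, 65, 57, 57]
M^⊗5:
  [57, 65, 57, 57]
  [57, 65, 57, 57]
  [50, 65, 57, 57]
  [57, 65, 57, 57]
Key observation: the optimum is the walk 3->4->1->2->3->4, with weight 70 min 92 min 88 min 57 min 70 = 57.
Optimal value attained by: walk 3->4->1->2->3->4.
Answer: (M^⊗5)[3][4] = 57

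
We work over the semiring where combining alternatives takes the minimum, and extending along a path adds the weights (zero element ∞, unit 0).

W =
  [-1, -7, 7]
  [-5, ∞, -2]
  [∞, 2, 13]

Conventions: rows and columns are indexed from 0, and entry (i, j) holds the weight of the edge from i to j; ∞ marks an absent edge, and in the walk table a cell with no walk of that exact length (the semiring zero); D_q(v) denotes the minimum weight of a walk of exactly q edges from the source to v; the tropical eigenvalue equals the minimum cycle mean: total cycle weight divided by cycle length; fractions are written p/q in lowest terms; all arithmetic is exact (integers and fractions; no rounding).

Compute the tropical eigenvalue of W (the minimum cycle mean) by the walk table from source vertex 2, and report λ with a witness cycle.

q=0: [∞, ∞, 0]
q=1: [∞, 2, 13]
q=2: [-3, 15, 0]
q=3: [-4, -10, 4]
Optimal cycle mean attained by: cycle 0->1->0, total (-7) + (-5), length 2.
Answer: λ = -6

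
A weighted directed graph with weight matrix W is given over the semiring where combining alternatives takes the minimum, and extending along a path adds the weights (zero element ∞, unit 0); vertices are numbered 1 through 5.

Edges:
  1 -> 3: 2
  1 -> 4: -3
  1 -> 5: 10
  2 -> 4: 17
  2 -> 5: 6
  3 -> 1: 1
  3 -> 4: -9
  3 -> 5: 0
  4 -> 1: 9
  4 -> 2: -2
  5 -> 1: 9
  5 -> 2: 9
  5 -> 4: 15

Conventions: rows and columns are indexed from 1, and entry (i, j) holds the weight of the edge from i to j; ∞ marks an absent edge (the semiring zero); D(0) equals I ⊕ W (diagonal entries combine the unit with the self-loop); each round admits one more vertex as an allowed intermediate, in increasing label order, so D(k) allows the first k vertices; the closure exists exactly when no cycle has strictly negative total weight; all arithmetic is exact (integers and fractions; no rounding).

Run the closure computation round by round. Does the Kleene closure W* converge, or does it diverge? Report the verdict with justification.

D(0):
  [0, ∞, 2, -3, 10]
  [∞, 0, ∞, 17, 6]
  [1, ∞, 0, -9, 0]
  [9, -2, ∞, 0, ∞]
  [9, 9, ∞, 15, 0]
D(1):
  [0, ∞, 2, -3, 10]
  [∞, 0, ∞, 17, 6]
  [1, ∞, 0, -9, 0]
  [9, -2, 11, 0, 19]
  [9, 9, 11, 6, 0]
D(2):
  [0, ∞, 2, -3, 10]
  [∞, 0, ∞, 17, 6]
  [1, ∞, 0, -9, 0]
  [9, -2, 11, 0, 4]
  [9, 9, 11, 6, 0]
D(3):
  [0, ∞, 2, -7, 2]
  [∞, 0, ∞, 17, 6]
  [1, ∞, 0, -9, 0]
  [9, -2, 11, 0, 4]
  [9, 9, 11, 2, 0]
D(4):
  [0, -9, 2, -7, -3]
  [26, 0, 28, 17, 6]
  [0, -11, 0, -9, -5]
  [9, -2, 11, 0, 4]
  [9, 0, 11, 2, 0]
D(5):
  [0, -9, 2, -7, -3]
  [15, 0, 17, 8, 6]
  [0, -11, 0, -9, -5]
  [9, -2, 11, 0, 4]
  [9, 0, 11, 2, 0]
Key observation: every diagonal entry stays at the unit through all rounds, so no improving cycle exists.
Answer: CONVERGES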